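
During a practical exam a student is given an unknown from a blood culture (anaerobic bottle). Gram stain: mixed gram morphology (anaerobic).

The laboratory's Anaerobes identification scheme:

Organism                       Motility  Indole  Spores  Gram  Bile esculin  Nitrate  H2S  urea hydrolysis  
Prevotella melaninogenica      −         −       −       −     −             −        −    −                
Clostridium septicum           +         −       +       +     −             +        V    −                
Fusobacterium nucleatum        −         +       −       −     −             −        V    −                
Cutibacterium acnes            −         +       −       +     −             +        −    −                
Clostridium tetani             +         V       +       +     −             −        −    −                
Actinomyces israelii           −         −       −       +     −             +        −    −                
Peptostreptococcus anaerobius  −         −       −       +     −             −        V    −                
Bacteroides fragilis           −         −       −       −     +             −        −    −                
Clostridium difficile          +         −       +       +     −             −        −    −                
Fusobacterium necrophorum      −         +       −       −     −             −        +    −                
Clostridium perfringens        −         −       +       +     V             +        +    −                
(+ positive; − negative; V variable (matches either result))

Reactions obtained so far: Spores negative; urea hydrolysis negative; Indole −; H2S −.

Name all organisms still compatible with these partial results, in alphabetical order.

Actinomyces israelii, Bacteroides fragilis, Peptostreptococcus anaerobius, Prevotella melaninogenica

urea hydrolysis −: all 11 remaining candidates are consistent.
H2S −: excludes Fusobacterium necrophorum, Clostridium perfringens — 9 left.
Spores −: excludes Clostridium septicum, Clostridium tetani, Clostridium difficile — 6 left.
Indole −: excludes Fusobacterium nucleatum, Cutibacterium acnes — 4 left.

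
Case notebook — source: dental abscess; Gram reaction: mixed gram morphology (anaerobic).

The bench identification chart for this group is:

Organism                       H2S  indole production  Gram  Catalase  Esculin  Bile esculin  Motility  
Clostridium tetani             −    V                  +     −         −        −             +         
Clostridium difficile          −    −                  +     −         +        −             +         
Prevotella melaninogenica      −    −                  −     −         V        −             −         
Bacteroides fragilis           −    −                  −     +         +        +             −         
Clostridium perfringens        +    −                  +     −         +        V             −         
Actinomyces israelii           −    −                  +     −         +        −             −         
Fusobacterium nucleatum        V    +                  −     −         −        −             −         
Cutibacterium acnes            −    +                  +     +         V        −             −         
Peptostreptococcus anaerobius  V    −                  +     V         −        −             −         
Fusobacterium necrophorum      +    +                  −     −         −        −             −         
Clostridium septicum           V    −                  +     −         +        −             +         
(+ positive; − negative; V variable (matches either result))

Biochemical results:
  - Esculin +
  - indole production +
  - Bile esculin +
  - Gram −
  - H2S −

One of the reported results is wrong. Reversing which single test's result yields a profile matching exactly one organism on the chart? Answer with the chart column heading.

As reported, no row in the chart matches all 5 reactions.
Reversing Bile esculin → still no organism matches.
Reversing Esculin → still no organism matches.
Reversing H2S → still no organism matches.
Reversing Gram → still no organism matches.
Reversing indole production (to −) → unique match: Bacteroides fragilis.

indole production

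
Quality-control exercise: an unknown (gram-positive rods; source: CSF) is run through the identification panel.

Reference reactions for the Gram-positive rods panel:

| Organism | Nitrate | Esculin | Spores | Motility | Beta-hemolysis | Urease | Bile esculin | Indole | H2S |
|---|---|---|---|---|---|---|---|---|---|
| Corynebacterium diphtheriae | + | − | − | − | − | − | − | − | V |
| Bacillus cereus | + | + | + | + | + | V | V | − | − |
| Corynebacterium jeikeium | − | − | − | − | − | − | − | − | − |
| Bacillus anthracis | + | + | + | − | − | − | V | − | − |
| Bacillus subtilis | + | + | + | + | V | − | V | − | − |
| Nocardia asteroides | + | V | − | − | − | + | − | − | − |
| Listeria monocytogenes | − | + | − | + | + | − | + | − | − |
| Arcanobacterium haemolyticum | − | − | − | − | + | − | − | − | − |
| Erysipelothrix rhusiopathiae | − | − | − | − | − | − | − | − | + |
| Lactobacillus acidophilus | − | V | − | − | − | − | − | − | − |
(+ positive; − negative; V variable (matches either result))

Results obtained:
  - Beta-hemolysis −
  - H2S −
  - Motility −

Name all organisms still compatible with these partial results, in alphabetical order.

Motility −: excludes Bacillus cereus, Bacillus subtilis, Listeria monocytogenes — 7 left.
H2S −: excludes Erysipelothrix rhusiopathiae — 6 left.
Beta-hemolysis −: excludes Arcanobacterium haemolyticum — 5 left.

Bacillus anthracis, Corynebacterium diphtheriae, Corynebacterium jeikeium, Lactobacillus acidophilus, Nocardia asteroides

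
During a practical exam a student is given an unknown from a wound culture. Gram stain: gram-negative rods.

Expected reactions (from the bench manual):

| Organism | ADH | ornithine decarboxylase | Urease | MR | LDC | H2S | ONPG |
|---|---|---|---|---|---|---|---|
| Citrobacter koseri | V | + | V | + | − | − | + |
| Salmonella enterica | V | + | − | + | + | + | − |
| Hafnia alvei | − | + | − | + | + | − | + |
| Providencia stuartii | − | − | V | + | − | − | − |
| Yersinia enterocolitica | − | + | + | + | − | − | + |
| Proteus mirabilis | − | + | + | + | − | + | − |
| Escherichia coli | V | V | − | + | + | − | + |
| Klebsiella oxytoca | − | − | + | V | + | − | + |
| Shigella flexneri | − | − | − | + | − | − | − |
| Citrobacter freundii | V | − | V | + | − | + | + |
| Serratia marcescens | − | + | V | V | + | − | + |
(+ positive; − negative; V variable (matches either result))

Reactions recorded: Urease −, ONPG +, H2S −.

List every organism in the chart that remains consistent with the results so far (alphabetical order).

ONPG +: excludes Salmonella enterica, Providencia stuartii, Proteus mirabilis, Shigella flexneri — 7 left.
Urease −: excludes Yersinia enterocolitica, Klebsiella oxytoca — 5 left.
H2S −: excludes Citrobacter freundii — 4 left.

Citrobacter koseri, Escherichia coli, Hafnia alvei, Serratia marcescens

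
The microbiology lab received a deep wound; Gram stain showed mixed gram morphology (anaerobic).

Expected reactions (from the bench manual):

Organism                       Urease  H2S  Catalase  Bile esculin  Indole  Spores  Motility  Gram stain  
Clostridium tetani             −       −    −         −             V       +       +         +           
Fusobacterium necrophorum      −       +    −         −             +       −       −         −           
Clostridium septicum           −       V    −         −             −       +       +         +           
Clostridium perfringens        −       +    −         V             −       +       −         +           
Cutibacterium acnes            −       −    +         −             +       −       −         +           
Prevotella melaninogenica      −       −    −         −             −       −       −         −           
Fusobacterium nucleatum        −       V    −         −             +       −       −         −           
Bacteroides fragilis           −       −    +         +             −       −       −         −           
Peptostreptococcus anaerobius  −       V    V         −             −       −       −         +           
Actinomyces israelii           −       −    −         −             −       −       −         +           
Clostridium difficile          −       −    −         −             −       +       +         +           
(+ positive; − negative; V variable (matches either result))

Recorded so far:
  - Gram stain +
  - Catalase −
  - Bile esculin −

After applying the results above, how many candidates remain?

6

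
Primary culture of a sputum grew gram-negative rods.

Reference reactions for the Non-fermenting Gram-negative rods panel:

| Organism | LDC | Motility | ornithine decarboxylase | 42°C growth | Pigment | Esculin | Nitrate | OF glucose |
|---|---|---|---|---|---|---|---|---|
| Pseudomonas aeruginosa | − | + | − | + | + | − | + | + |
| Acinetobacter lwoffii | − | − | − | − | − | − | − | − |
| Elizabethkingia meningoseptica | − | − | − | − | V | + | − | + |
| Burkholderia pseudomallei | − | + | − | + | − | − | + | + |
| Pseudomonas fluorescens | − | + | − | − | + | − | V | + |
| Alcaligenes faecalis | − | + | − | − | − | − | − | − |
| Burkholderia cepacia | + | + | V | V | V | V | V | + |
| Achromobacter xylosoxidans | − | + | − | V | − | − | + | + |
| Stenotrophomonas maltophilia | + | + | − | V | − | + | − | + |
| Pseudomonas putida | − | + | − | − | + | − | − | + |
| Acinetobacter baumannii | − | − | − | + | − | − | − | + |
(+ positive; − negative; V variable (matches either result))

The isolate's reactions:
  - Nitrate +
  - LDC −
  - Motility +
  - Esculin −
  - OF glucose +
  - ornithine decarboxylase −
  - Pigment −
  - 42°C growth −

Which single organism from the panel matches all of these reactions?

Achromobacter xylosoxidans

Nitrate +: excludes 6 organisms — 5 left.
Motility +: all 5 remaining candidates are consistent.
42°C growth −: excludes Pseudomonas aeruginosa, Burkholderia pseudomallei — 3 left.
Esculin −: all 3 remaining candidates are consistent.
Pigment −: excludes Pseudomonas fluorescens — 2 left.
ornithine decarboxylase −: all 2 remaining candidates are consistent.
OF glucose +: all 2 remaining candidates are consistent.
LDC −: excludes Burkholderia cepacia — 1 left.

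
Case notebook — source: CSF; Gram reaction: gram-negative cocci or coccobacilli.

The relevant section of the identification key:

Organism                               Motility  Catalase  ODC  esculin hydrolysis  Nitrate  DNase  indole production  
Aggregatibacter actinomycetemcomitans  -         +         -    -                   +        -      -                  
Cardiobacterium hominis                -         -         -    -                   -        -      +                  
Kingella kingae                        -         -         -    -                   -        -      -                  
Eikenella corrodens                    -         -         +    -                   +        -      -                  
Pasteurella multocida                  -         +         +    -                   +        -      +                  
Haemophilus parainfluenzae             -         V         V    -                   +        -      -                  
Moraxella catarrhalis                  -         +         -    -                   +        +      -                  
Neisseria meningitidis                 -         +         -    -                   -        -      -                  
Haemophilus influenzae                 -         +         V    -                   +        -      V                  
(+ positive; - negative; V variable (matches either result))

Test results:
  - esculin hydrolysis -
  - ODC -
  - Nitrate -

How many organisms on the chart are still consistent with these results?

3

ODC -: excludes Eikenella corrodens, Pasteurella multocida — 7 left.
Nitrate -: excludes Aggregatibacter actinomycetemcomitans, Haemophilus parainfluenzae, Moraxella catarrhalis, Haemophilus influenzae — 3 left.
esculin hydrolysis -: all 3 remaining candidates are consistent.
Still consistent: Cardiobacterium hominis, Kingella kingae, Neisseria meningitidis.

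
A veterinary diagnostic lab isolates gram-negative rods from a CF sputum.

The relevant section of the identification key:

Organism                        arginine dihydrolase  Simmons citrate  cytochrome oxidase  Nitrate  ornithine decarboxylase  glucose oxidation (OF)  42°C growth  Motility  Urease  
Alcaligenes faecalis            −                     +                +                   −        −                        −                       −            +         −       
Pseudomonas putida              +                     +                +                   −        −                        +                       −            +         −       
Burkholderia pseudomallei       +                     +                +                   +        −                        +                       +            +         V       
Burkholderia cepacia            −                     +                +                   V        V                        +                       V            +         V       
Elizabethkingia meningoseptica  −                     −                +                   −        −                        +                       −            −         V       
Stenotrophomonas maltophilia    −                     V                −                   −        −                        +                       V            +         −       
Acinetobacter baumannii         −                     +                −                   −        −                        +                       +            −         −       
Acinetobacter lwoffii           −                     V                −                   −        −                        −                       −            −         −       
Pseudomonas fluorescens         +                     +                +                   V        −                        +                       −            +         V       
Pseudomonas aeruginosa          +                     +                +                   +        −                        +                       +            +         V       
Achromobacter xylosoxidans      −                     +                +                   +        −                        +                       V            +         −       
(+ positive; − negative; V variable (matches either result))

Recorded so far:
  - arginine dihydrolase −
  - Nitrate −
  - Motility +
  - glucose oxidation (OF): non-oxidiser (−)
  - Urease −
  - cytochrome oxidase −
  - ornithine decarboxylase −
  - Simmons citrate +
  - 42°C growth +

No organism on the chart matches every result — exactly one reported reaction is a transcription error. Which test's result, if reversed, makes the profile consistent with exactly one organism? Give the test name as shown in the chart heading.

glucose oxidation (OF)

As reported, no row in the chart matches all 9 reactions.
Reversing Nitrate → still no organism matches.
Reversing Urease → still no organism matches.
Reversing glucose oxidation (OF) (to +) → unique match: Stenotrophomonas maltophilia.
Reversing Simmons citrate → still no organism matches.
Reversing 42°C growth → still no organism matches.
Reversing arginine dihydrolase → still no organism matches.
Reversing ornithine decarboxylase → still no organism matches.
Reversing cytochrome oxidase → still no organism matches.
Reversing Motility → still no organism matches.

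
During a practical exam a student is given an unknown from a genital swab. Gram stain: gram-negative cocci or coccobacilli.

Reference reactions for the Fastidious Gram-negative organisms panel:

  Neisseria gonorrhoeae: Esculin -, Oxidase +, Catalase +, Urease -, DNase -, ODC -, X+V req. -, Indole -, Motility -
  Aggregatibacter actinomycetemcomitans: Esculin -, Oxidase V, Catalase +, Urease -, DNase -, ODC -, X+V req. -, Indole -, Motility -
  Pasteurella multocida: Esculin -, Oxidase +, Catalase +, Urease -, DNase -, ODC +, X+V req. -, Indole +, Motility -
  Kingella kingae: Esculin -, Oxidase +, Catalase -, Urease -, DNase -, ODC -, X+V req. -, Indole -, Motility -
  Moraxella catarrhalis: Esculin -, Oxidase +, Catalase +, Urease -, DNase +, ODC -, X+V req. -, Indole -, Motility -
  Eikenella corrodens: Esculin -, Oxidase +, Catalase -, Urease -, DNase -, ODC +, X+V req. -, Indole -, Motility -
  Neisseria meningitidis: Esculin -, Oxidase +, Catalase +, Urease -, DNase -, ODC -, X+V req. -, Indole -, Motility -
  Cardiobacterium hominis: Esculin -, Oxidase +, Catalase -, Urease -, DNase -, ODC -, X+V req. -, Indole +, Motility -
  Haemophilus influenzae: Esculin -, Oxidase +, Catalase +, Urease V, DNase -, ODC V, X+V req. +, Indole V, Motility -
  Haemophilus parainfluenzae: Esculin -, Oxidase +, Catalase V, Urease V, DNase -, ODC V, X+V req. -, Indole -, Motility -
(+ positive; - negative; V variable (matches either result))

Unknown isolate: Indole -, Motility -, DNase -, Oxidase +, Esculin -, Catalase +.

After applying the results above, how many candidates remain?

5

Esculin -: all 10 remaining candidates are consistent.
DNase -: excludes Moraxella catarrhalis — 9 left.
Motility -: all 9 remaining candidates are consistent.
Oxidase +: all 9 remaining candidates are consistent.
Indole -: excludes Pasteurella multocida, Cardiobacterium hominis — 7 left.
Catalase +: excludes Kingella kingae, Eikenella corrodens — 5 left.
Still consistent: Aggregatibacter actinomycetemcomitans, Haemophilus influenzae, Haemophilus parainfluenzae, Neisseria gonorrhoeae, Neisseria meningitidis.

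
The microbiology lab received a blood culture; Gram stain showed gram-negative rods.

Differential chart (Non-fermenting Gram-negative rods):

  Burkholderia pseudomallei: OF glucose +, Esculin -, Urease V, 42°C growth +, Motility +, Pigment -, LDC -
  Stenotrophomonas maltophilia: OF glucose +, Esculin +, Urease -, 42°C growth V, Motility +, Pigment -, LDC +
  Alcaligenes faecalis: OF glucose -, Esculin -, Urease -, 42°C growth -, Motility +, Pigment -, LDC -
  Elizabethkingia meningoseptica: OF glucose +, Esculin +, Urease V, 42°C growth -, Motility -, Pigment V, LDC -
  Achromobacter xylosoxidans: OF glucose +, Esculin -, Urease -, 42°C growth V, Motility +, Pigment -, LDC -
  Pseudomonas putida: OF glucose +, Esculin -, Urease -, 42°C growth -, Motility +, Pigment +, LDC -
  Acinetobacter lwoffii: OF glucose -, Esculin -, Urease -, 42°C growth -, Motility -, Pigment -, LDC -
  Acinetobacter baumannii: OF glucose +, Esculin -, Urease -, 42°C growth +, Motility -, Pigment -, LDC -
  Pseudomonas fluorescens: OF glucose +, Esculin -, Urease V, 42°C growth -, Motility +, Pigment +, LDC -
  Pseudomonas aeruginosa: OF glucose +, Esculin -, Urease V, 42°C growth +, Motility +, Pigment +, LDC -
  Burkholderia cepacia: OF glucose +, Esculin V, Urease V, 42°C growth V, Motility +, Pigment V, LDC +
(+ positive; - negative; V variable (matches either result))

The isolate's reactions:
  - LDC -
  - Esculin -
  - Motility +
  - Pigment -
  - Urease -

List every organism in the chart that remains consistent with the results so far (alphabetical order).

Urease -: all 11 remaining candidates are consistent.
LDC -: excludes Stenotrophomonas maltophilia, Burkholderia cepacia — 9 left.
Pigment -: excludes Pseudomonas putida, Pseudomonas fluorescens, Pseudomonas aeruginosa — 6 left.
Esculin -: excludes Elizabethkingia meningoseptica — 5 left.
Motility +: excludes Acinetobacter lwoffii, Acinetobacter baumannii — 3 left.

Achromobacter xylosoxidans, Alcaligenes faecalis, Burkholderia pseudomallei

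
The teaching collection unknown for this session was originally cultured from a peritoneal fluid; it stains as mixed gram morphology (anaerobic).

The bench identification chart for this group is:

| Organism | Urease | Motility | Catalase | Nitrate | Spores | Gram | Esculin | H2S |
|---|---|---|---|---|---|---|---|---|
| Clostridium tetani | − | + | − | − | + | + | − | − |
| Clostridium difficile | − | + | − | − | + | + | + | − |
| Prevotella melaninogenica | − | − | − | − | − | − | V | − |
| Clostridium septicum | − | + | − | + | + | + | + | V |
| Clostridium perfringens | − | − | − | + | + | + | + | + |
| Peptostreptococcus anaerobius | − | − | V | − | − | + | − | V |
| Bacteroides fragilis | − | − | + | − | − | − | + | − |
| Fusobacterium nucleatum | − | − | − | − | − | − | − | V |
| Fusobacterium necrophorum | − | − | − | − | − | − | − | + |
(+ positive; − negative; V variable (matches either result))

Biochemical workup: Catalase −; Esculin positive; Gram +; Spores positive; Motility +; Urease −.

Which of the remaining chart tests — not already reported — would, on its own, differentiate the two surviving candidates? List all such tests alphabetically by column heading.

Nitrate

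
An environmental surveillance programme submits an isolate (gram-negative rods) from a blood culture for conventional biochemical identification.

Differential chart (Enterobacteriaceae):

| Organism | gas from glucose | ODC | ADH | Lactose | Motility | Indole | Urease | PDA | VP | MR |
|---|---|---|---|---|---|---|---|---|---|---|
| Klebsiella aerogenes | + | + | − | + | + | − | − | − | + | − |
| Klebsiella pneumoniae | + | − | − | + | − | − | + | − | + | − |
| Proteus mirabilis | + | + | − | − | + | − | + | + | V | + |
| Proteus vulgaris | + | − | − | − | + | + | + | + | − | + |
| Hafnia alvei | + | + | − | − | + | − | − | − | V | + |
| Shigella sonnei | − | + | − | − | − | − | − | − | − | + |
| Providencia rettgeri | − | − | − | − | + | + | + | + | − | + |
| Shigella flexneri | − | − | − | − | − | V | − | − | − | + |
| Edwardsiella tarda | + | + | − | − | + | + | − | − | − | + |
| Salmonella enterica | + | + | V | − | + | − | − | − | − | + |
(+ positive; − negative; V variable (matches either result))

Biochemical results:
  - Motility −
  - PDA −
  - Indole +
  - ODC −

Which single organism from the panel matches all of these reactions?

Shigella flexneri

Indole +: excludes 6 organisms — 4 left.
Motility −: excludes Proteus vulgaris, Providencia rettgeri, Edwardsiella tarda — 1 left.
ODC −: the one remaining candidate is consistent.
PDA −: the one remaining candidate is consistent.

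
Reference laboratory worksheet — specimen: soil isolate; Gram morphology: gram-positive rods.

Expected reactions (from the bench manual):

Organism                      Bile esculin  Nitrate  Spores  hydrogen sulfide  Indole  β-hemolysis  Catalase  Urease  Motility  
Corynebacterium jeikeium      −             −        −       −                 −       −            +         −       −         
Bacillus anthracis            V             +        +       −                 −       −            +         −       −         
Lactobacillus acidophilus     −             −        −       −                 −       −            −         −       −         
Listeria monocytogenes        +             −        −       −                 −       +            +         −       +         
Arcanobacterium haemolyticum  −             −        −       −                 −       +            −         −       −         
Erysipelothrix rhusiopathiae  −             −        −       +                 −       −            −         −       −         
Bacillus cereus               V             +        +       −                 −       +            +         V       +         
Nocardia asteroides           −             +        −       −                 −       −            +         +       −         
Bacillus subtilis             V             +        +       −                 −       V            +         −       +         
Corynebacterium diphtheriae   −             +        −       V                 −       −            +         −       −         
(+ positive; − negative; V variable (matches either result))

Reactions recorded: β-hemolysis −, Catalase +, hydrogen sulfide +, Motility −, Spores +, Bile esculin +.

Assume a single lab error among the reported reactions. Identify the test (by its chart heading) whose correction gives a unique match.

As reported, no row in the chart matches all 6 reactions.
Reversing Spores → still no organism matches.
Reversing Motility → still no organism matches.
Reversing β-hemolysis → still no organism matches.
Reversing hydrogen sulfide (to −) → unique match: Bacillus anthracis.
Reversing Catalase → still no organism matches.
Reversing Bile esculin → still no organism matches.

hydrogen sulfide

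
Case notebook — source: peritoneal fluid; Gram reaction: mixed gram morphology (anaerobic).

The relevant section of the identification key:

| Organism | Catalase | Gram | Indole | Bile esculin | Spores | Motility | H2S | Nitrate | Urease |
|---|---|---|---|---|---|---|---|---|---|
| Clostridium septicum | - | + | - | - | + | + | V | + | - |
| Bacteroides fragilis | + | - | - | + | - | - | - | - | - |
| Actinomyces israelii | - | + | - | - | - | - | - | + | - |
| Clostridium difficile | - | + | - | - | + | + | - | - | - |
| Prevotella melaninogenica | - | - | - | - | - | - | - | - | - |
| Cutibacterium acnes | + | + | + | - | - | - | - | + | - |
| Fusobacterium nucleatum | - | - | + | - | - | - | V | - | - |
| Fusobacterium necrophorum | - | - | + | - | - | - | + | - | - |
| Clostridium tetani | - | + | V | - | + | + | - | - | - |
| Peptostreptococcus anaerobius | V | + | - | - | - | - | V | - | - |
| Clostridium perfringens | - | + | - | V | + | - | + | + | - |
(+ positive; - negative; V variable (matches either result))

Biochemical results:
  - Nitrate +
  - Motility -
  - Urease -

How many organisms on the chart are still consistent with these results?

Motility -: excludes Clostridium septicum, Clostridium difficile, Clostridium tetani — 8 left.
Nitrate +: excludes 5 organisms — 3 left.
Urease -: all 3 remaining candidates are consistent.
Still consistent: Actinomyces israelii, Clostridium perfringens, Cutibacterium acnes.

3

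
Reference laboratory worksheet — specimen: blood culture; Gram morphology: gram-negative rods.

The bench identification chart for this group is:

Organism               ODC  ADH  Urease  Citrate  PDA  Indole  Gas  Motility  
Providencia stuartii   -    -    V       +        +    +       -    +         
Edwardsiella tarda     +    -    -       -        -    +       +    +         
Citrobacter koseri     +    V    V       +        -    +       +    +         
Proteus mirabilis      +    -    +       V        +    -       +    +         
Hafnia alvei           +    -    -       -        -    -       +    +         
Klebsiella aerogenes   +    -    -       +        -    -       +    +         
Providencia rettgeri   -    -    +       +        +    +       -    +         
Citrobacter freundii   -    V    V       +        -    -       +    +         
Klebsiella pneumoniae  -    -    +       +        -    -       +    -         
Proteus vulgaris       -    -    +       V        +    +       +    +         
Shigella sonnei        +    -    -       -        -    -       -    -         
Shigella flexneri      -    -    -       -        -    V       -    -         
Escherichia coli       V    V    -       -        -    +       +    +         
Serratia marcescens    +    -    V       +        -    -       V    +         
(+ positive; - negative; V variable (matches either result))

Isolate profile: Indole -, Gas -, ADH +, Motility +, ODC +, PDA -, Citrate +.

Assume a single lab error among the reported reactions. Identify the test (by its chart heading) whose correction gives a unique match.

As reported, no row in the chart matches all 7 reactions.
Reversing PDA → still no organism matches.
Reversing Gas → still no organism matches.
Reversing Motility → still no organism matches.
Reversing ODC → still no organism matches.
Reversing Indole → still no organism matches.
Reversing Citrate → still no organism matches.
Reversing ADH (to -) → unique match: Serratia marcescens.

ADH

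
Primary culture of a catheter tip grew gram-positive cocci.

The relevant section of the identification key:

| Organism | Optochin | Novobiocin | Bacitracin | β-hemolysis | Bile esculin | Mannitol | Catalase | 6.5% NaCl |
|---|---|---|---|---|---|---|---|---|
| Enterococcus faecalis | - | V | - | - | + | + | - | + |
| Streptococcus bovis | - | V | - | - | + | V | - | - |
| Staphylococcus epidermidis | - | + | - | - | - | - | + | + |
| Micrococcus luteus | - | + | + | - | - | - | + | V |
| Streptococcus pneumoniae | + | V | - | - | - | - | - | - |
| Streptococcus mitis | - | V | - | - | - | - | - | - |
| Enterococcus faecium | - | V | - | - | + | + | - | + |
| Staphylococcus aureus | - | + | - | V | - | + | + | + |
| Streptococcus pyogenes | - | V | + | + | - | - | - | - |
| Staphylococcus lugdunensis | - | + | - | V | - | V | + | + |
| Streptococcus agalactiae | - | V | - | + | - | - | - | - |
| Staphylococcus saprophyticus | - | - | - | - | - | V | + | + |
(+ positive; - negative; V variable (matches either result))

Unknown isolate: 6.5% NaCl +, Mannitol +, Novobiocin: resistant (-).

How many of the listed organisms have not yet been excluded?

3

Mannitol +: excludes 6 organisms — 6 left.
6.5% NaCl +: excludes Streptococcus bovis — 5 left.
Novobiocin -: excludes Staphylococcus aureus, Staphylococcus lugdunensis — 3 left.
Still consistent: Enterococcus faecalis, Enterococcus faecium, Staphylococcus saprophyticus.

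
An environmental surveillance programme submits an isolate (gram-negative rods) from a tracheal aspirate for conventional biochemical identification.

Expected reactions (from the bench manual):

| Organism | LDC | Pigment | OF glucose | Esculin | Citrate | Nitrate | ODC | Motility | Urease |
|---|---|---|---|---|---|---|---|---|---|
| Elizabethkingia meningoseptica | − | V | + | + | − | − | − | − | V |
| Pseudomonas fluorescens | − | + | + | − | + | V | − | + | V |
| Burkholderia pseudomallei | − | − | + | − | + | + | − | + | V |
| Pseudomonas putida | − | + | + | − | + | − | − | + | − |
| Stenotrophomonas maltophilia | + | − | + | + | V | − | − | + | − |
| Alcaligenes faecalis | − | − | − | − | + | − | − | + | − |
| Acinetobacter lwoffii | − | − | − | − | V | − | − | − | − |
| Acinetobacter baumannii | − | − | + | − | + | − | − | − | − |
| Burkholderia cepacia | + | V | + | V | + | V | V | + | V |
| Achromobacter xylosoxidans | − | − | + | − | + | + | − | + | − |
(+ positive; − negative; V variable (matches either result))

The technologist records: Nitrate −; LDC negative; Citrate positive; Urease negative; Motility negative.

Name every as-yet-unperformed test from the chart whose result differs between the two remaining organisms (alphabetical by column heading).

OF glucose

Citrate +: excludes Elizabethkingia meningoseptica — 9 left.
LDC −: excludes Stenotrophomonas maltophilia, Burkholderia cepacia — 7 left.
Urease −: all 7 remaining candidates are consistent.
Nitrate −: excludes Burkholderia pseudomallei, Achromobacter xylosoxidans — 5 left.
Motility −: excludes Pseudomonas fluorescens, Pseudomonas putida, Alcaligenes faecalis — 2 left.
Two candidates remain: Acinetobacter baumannii and Acinetobacter lwoffii.
  Pigment: − vs − — same for both, does not separate.
  OF glucose: Acinetobacter baumannii +, Acinetobacter lwoffii − — discriminates.
  Esculin: − vs − — same for both, does not separate.
  ODC: − vs − — same for both, does not separate.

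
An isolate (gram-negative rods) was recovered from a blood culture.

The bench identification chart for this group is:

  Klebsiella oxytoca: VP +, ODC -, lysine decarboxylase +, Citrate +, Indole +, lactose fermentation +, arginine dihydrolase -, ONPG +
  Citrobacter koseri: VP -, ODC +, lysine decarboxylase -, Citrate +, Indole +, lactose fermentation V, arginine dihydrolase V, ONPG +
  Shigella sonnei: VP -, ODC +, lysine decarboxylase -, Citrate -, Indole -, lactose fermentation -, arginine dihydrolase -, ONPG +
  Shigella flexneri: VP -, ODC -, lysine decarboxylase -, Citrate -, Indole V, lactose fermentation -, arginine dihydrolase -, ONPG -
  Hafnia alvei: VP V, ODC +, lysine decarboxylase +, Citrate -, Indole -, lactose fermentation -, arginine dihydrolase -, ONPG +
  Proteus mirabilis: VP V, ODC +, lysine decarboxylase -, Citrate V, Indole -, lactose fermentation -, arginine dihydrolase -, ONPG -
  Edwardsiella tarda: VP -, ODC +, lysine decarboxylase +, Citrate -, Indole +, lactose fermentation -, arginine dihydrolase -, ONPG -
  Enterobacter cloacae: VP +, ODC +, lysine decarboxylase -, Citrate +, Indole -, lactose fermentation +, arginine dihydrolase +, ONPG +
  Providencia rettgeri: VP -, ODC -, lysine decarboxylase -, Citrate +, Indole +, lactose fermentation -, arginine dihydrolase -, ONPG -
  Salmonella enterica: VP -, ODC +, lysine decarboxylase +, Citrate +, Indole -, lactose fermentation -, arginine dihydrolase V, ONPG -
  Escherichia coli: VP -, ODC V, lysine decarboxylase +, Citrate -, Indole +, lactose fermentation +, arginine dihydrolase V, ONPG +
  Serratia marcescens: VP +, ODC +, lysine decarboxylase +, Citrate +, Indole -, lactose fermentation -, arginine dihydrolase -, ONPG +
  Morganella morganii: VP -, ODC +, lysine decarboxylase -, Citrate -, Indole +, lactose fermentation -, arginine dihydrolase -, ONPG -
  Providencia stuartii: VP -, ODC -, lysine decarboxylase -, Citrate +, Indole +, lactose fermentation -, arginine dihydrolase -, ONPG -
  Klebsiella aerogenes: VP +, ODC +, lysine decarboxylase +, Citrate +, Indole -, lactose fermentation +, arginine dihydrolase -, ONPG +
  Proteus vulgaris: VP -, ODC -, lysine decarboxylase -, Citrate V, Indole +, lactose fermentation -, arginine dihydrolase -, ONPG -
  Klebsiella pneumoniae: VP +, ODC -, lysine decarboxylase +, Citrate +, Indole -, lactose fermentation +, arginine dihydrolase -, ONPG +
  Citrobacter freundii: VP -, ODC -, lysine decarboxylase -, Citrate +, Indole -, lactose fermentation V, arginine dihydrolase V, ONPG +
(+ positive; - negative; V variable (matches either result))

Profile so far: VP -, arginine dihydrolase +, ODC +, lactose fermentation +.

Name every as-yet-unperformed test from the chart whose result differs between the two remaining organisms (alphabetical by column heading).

arginine dihydrolase +: excludes 13 organisms — 5 left.
VP -: excludes Enterobacter cloacae — 4 left.
lactose fermentation +: excludes Salmonella enterica — 3 left.
ODC +: excludes Citrobacter freundii — 2 left.
Two candidates remain: Citrobacter koseri and Escherichia coli.
  lysine decarboxylase: Citrobacter koseri -, Escherichia coli + — discriminates.
  Citrate: Citrobacter koseri +, Escherichia coli - — discriminates.
  Indole: + vs + — same for both, does not separate.
  ONPG: + vs + — same for both, does not separate.

Citrate, lysine decarboxylase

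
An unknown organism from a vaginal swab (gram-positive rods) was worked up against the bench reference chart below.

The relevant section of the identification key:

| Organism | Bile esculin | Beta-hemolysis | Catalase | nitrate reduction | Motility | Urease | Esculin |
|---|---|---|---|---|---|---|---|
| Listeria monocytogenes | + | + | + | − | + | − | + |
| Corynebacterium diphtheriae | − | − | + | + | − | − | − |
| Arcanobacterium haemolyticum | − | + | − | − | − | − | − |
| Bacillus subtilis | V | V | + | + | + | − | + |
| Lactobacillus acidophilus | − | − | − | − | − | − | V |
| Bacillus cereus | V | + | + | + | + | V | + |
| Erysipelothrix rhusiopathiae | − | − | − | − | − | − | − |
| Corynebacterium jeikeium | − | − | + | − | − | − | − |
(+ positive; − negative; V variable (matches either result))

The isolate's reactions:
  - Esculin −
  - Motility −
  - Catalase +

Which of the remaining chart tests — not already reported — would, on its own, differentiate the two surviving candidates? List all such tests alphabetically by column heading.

Esculin −: excludes Listeria monocytogenes, Bacillus subtilis, Bacillus cereus — 5 left.
Catalase +: excludes Arcanobacterium haemolyticum, Lactobacillus acidophilus, Erysipelothrix rhusiopathiae — 2 left.
Motility −: all 2 remaining candidates are consistent.
Two candidates remain: Corynebacterium diphtheriae and Corynebacterium jeikeium.
  Bile esculin: − vs − — same for both, does not separate.
  Beta-hemolysis: − vs − — same for both, does not separate.
  nitrate reduction: Corynebacterium diphtheriae +, Corynebacterium jeikeium − — discriminates.
  Urease: − vs − — same for both, does not separate.

nitrate reduction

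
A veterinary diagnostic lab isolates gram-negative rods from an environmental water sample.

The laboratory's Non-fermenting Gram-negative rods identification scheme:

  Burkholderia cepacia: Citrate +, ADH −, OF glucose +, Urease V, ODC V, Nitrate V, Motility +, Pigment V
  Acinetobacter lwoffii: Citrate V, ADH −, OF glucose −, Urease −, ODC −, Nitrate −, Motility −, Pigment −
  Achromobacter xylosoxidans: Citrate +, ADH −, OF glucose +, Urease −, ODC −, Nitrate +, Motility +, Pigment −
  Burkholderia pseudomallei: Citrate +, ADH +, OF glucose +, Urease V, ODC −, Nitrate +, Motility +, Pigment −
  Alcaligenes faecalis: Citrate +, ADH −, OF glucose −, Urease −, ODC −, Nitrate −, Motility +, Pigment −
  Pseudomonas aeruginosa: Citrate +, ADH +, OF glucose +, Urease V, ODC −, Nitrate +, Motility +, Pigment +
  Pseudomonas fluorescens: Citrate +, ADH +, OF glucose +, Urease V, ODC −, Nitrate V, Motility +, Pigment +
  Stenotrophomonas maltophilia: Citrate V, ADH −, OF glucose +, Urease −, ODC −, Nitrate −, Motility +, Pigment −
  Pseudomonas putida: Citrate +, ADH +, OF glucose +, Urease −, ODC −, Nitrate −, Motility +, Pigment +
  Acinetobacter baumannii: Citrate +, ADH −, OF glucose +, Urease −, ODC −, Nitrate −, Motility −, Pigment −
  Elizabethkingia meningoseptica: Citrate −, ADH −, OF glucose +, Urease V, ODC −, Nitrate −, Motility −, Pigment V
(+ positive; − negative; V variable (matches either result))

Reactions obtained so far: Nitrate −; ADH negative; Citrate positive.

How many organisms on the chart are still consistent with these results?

Citrate +: excludes Elizabethkingia meningoseptica — 10 left.
Nitrate −: excludes Achromobacter xylosoxidans, Burkholderia pseudomallei, Pseudomonas aeruginosa — 7 left.
ADH −: excludes Pseudomonas fluorescens, Pseudomonas putida — 5 left.
Still consistent: Acinetobacter baumannii, Acinetobacter lwoffii, Alcaligenes faecalis, Burkholderia cepacia, Stenotrophomonas maltophilia.

5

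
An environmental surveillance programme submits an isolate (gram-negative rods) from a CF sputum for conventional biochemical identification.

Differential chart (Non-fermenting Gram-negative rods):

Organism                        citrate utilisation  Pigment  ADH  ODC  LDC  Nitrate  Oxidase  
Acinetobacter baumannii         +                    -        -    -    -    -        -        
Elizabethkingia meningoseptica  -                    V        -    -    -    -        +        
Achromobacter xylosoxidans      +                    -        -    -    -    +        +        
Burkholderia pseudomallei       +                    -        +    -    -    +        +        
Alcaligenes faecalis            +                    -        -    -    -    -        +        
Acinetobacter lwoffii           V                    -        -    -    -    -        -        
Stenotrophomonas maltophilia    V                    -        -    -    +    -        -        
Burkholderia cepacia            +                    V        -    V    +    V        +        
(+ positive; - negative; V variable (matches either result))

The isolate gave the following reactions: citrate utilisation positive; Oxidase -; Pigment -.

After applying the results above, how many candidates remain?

3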